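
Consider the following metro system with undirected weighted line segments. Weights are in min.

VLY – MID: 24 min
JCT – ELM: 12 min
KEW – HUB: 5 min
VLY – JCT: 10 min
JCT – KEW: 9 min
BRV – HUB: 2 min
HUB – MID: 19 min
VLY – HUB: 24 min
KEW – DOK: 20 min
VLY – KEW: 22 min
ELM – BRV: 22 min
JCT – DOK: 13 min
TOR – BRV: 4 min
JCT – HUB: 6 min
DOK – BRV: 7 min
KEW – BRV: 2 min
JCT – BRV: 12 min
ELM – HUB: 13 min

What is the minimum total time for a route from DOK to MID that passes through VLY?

47 min

Best DOK to VLY: DOK → JCT → VLY costing 23
Best VLY to MID: VLY → MID costing 24
Total via VLY: 23 + 24 = 47 min.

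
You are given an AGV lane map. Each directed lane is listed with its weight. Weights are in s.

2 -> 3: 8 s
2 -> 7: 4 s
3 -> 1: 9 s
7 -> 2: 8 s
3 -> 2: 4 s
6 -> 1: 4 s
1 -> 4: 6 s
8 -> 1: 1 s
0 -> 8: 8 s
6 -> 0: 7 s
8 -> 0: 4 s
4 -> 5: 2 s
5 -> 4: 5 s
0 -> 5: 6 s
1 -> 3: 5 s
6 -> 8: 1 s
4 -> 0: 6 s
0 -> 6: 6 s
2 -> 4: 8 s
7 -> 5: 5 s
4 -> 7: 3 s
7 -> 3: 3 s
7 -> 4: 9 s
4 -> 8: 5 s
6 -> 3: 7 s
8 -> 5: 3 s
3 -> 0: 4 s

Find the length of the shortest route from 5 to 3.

11 s

Shortest distances from 5:
5: 0
4: 5  (via 5)
7: 8  (via 4)
8: 10  (via 4)
0: 11  (via 4)
1: 11  (via 8)
3: 11  (via 7)
Shortest route: 5 → 4 → 7 → 3 = 11 s.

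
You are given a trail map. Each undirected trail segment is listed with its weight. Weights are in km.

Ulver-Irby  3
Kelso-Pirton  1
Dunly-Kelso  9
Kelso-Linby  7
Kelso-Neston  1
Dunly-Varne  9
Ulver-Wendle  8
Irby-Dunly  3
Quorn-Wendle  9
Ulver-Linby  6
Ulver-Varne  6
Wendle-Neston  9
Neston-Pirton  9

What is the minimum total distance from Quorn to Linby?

23 km

Candidate routes:
Quorn → Wendle → Neston → Kelso → Linby: 9+9+1+7 = 26
Quorn → Wendle → Ulver → Linby: 9+8+6 = 23
The minimum is 23 km via Quorn → Wendle → Ulver → Linby.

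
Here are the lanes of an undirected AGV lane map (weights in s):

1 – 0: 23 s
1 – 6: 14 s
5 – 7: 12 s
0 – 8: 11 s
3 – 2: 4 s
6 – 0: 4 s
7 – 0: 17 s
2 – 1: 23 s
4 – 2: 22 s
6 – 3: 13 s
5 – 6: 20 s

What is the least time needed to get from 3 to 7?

34 s

Settle nodes by increasing distance from 3:
3: 0
2: 4  (via 3)
6: 13  (via 3)
0: 17  (via 6)
4: 26  (via 2)
1: 27  (via 2)
8: 28  (via 0)
5: 33  (via 6)
7: 34  (via 0)
Shortest route: 3 → 6 → 0 → 7 = 34 s.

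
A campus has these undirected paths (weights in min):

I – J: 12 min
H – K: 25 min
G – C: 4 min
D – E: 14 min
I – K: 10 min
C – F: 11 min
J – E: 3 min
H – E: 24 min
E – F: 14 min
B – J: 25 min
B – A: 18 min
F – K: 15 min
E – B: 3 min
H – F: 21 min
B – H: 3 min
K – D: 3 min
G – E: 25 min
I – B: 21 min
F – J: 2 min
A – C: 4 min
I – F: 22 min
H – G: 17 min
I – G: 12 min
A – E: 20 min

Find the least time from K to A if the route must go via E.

Best K to E: K–D–E costing 17
Best E to A: E–A costing 20
Total via E: 17 + 20 = 37 min.

37 min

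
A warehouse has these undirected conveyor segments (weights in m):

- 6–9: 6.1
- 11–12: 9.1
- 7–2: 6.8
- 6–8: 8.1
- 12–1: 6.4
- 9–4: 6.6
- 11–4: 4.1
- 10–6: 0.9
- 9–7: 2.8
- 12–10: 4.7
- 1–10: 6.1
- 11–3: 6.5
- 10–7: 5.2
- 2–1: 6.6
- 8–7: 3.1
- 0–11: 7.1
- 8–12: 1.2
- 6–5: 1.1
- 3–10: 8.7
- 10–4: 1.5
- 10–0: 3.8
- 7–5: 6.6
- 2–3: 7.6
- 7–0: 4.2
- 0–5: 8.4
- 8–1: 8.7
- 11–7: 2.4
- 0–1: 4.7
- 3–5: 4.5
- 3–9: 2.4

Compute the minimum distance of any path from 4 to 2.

Settle nodes by increasing distance from 4:
4: 0
10: 1.5  (via 4)
6: 2.4  (via 10)
5: 3.5  (via 6)
11: 4.1  (via 4)
0: 5.3  (via 10)
12: 6.2  (via 10)
7: 6.5  (via 11)
9: 6.6  (via 4)
8: 7.4  (via 12)
1: 7.6  (via 10)
3: 8  (via 5)
2: 13.3  (via 7)
Shortest route: 4 → 11 → 7 → 2 = 13.3 m.

13.3 m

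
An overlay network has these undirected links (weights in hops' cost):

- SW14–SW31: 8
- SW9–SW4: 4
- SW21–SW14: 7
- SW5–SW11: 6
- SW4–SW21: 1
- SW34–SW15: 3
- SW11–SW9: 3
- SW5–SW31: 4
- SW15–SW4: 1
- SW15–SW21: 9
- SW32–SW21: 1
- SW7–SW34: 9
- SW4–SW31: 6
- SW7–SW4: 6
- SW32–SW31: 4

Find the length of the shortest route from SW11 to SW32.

9 hops' cost

Running Dijkstra from SW11:
SW11: 0
SW9: 3  (via SW11)
SW5: 6  (via SW11)
SW4: 7  (via SW9)
SW15: 8  (via SW4)
SW21: 8  (via SW4)
SW32: 9  (via SW21)
Shortest route: SW11 → SW9 → SW4 → SW21 → SW32 = 9 hops' cost.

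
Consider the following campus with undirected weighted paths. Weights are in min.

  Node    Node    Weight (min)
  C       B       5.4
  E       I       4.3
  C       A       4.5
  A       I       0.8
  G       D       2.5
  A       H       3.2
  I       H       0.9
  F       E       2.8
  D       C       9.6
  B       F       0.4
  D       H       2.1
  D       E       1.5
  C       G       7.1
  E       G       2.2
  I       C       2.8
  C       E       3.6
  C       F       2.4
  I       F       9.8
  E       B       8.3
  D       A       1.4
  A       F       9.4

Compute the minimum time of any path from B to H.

Shortest distances from B:
B: 0
F: 0.4  (via B)
C: 2.8  (via F)
E: 3.2  (via F)
D: 4.7  (via E)
G: 5.4  (via E)
I: 5.6  (via C)
A: 6.1  (via D)
H: 6.5  (via I)
Shortest route: B → F → C → I → H = 6.5 min.

6.5 min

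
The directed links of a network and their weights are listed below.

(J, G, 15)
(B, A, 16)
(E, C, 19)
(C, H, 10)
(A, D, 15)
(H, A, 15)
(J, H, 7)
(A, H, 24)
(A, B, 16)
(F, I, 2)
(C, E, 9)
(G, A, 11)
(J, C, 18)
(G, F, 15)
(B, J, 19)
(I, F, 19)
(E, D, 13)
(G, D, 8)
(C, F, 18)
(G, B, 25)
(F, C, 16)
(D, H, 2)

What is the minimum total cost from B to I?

Enumerating some paths:
B–J–C–F–I: 19+18+18+2 = 57
B–J–G–F–I: 19+15+15+2 = 51
Cheapest is B–J–G–F–I at 51.

51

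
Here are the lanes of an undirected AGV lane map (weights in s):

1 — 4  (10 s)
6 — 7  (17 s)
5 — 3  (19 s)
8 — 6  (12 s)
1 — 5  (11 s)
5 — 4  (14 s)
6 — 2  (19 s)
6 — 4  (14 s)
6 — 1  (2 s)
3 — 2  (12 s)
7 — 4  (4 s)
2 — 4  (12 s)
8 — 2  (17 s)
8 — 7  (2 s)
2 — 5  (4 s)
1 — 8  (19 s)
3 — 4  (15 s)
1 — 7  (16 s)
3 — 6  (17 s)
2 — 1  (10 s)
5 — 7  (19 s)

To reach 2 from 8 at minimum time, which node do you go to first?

2

Compare a few routes:
8–7–4–2: 2+4+12 = 18
8–2: 17 = 17
Cheapest is 8–2 at 17 s.
So from 8 the first move is to 2.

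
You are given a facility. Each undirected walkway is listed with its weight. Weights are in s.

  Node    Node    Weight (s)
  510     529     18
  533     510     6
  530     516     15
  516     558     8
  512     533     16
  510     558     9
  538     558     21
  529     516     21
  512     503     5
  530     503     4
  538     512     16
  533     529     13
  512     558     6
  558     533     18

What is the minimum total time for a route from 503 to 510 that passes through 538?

Best 503 to 538: 503–512–538 costing 21
Shortest 538→510: 538–558–510 = 30
Total via 538: 21 + 30 = 51 s.

51 s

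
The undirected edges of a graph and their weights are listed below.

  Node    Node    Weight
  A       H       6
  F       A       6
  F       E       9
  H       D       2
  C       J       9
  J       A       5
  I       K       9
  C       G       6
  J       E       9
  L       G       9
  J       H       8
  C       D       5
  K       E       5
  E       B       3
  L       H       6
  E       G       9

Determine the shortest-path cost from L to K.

Running Dijkstra from L:
L: 0
H: 6  (via L)
D: 8  (via H)
G: 9  (via L)
A: 12  (via H)
C: 13  (via D)
J: 14  (via H)
E: 18  (via G)
F: 18  (via A)
B: 21  (via E)
K: 23  (via E)
Shortest route: L → G → E → K = 23.

23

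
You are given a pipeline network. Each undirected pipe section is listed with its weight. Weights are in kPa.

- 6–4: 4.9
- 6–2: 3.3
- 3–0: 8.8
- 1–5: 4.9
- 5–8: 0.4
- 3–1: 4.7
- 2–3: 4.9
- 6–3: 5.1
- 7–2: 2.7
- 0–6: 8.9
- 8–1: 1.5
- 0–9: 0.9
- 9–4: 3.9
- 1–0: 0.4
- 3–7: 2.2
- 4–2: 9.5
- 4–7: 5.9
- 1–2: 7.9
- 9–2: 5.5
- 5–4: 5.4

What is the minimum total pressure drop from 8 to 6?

10.7 kPa

Enumerating some paths:
8 - 1 - 0 - 6: 1.5+0.4+8.9 = 10.8
8 - 5 - 4 - 6: 0.4+5.4+4.9 = 10.7
8 - 1 - 3 - 6: 1.5+4.7+5.1 = 11.3
The minimum is 10.7 kPa via 8 - 5 - 4 - 6.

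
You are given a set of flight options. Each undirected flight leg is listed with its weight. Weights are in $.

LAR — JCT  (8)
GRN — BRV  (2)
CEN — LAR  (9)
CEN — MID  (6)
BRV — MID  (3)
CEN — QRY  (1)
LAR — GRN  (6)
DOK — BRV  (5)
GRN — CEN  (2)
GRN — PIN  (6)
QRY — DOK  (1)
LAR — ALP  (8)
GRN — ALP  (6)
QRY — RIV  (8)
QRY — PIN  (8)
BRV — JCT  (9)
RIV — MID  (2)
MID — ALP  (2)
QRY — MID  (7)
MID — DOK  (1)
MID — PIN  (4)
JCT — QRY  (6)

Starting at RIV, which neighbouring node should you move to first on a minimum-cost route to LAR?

Candidate routes:
RIV - MID - ALP - LAR: 2+2+8 = 12
RIV - MID - BRV - GRN - LAR: 2+3+2+6 = 13
RIV - MID - DOK - QRY - CEN - GRN - LAR: 2+1+1+1+2+6 = 13
The minimum is $12 via RIV - MID - ALP - LAR.
So from RIV the first move is to MID.

MID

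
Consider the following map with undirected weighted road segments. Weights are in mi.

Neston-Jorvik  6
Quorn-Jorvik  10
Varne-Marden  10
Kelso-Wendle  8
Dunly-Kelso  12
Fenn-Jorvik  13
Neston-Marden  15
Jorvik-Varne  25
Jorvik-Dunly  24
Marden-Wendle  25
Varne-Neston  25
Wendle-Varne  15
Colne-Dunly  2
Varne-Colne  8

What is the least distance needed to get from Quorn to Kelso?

Shortest distances from Quorn:
Quorn: 0
Jorvik: 10  (via Quorn)
Neston: 16  (via Jorvik)
Fenn: 23  (via Jorvik)
Marden: 31  (via Neston)
Dunly: 34  (via Jorvik)
Varne: 35  (via Jorvik)
Colne: 36  (via Dunly)
Kelso: 46  (via Dunly)
Shortest route: Quorn → Jorvik → Dunly → Kelso = 46 mi.

46 mi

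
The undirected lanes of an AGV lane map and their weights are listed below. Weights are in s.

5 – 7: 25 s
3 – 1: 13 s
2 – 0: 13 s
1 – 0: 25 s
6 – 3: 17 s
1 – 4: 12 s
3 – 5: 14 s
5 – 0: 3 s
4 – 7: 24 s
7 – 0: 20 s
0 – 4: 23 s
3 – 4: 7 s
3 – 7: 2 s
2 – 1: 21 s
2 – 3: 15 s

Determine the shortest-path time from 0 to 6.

34 s

Running Dijkstra from 0:
0: 0
5: 3  (via 0)
2: 13  (via 0)
3: 17  (via 5)
7: 19  (via 3)
4: 23  (via 0)
1: 25  (via 0)
6: 34  (via 3)
Shortest route: 0–5–3–6 = 34 s.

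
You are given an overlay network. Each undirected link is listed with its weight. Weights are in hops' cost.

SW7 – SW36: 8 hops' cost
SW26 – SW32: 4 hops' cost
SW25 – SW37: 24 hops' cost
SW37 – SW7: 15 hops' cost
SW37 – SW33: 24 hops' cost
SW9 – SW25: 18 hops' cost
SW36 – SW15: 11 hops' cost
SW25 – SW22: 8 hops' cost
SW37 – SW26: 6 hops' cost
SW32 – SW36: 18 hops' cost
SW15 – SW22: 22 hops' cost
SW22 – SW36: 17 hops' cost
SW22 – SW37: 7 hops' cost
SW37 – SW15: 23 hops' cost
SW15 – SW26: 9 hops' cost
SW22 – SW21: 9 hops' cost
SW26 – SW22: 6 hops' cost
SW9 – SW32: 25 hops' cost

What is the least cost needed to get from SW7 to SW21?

31 hops' cost

Running Dijkstra from SW7:
SW7: 0
SW36: 8  (via SW7)
SW37: 15  (via SW7)
SW15: 19  (via SW36)
SW26: 21  (via SW37)
SW22: 22  (via SW37)
SW32: 25  (via SW26)
SW25: 30  (via SW22)
SW21: 31  (via SW22)
Shortest route: SW7–SW37–SW22–SW21 = 31 hops' cost.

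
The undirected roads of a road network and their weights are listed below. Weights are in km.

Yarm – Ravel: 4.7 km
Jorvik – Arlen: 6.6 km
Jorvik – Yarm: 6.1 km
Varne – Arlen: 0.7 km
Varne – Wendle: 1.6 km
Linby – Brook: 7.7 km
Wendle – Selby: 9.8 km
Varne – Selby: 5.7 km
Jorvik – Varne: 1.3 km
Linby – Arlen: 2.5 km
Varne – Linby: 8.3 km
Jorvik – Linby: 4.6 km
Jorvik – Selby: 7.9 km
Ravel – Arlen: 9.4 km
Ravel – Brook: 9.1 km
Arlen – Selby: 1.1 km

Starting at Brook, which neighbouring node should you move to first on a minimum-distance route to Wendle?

Linby

Candidate routes:
Brook → Linby → Jorvik → Varne → Wendle: 7.7+4.6+1.3+1.6 = 15.2
Brook → Linby → Arlen → Varne → Wendle: 7.7+2.5+0.7+1.6 = 12.5
Brook → Linby → Varne → Wendle: 7.7+8.3+1.6 = 17.6
Cheapest is Brook → Linby → Arlen → Varne → Wendle at 12.5 km.
So from Brook the first move is to Linby.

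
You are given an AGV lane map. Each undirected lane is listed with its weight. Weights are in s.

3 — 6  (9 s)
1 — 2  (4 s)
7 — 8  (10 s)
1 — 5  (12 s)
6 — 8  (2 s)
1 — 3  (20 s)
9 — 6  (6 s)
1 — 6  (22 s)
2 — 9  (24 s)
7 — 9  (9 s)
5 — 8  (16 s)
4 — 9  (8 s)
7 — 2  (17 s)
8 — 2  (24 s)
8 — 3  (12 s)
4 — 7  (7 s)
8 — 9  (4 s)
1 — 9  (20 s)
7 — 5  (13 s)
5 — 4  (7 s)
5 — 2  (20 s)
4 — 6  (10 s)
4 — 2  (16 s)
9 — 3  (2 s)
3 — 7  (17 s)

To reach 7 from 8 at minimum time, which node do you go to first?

Enumerating some paths:
8 → 7: 10 = 10
8 → 6 → 9 → 7: 2+6+9 = 17
8 → 9 → 7: 4+9 = 13
Cheapest is 8 → 7 at 10 s.
So from 8 the first move is to 7.

7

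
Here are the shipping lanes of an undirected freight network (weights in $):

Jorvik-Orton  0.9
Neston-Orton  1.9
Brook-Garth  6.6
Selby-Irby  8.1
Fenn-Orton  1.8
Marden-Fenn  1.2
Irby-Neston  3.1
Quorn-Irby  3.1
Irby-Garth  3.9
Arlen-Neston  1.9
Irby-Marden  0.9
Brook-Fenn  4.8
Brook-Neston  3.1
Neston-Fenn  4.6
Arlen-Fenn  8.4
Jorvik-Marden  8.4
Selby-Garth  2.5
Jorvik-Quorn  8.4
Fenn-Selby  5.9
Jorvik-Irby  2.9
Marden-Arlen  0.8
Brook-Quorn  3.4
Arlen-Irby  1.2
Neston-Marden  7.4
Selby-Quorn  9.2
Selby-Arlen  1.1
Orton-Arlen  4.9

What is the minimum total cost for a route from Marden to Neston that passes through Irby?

Shortest Marden→Irby: Marden → Irby = 0.9
Shortest Irby→Neston: Irby → Neston = 3.1
Total via Irby: 0.9 + 3.1 = $4.

$4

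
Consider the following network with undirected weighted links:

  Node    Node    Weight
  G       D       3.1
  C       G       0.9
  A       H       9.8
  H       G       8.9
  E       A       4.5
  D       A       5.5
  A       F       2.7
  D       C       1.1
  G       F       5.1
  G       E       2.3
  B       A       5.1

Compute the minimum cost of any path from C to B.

Compare a few routes:
C - G - E - A - B: 0.9+2.3+4.5+5.1 = 12.8
C - D - A - B: 1.1+5.5+5.1 = 11.7
C - G - F - A - B: 0.9+5.1+2.7+5.1 = 13.8
Cheapest is C - D - A - B at 11.7.

11.7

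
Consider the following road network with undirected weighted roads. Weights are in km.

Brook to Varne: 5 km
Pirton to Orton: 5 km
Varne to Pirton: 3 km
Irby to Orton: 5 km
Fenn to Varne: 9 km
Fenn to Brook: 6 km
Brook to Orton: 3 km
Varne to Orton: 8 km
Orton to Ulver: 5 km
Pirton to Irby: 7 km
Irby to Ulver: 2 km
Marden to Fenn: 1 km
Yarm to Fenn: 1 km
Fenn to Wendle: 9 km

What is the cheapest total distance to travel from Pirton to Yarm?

13 km

Enumerating some paths:
Pirton - Varne - Fenn - Yarm: 3+9+1 = 13
Pirton - Varne - Brook - Fenn - Yarm: 3+5+6+1 = 15
Pirton - Varne - Orton - Brook - Fenn - Yarm: 3+8+3+6+1 = 21
Pirton - Orton - Brook - Fenn - Yarm: 5+3+6+1 = 15
The minimum is 13 km via Pirton - Varne - Fenn - Yarm.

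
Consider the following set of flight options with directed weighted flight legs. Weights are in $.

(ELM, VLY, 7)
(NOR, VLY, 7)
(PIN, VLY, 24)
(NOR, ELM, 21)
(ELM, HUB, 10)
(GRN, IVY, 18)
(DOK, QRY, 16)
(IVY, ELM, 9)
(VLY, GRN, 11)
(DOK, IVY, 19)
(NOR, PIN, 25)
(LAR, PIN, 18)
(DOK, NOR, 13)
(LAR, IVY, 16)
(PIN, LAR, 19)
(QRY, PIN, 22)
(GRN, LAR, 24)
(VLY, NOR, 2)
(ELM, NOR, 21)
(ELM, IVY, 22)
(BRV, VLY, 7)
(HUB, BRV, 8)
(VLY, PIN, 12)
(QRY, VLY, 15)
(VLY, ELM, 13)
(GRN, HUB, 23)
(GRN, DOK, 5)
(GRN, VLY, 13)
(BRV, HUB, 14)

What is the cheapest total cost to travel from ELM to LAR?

Shortest distances from ELM:
ELM: 0
VLY: 7  (via ELM)
NOR: 9  (via VLY)
HUB: 10  (via ELM)
BRV: 18  (via HUB)
GRN: 18  (via VLY)
PIN: 19  (via VLY)
IVY: 22  (via ELM)
DOK: 23  (via GRN)
LAR: 38  (via PIN)
Shortest route: ELM–VLY–PIN–LAR = $38.

$38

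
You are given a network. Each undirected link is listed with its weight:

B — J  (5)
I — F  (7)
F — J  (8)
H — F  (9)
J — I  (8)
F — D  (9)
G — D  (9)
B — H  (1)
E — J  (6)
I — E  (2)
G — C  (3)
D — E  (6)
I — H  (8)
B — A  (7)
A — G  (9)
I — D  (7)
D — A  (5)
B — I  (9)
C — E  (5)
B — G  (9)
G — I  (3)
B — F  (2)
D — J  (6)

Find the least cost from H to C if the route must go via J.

Best H to J: H–B–J costing 6
Shortest J→C: J–E–C = 11
Total via J: 6 + 11 = 17.

17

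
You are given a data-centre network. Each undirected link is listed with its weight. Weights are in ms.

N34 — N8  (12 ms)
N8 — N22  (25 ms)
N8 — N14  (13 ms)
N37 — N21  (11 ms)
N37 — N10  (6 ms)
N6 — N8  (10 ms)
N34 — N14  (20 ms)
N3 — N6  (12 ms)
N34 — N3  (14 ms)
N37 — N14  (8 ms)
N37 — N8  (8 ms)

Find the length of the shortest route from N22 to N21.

Enumerating some paths:
N22 - N8 - N14 - N37 - N21: 25+13+8+11 = 57
N22 - N8 - N34 - N14 - N37 - N21: 25+12+20+8+11 = 76
N22 - N8 - N37 - N21: 25+8+11 = 44
Cheapest is N22 - N8 - N37 - N21 at 44 ms.

44 ms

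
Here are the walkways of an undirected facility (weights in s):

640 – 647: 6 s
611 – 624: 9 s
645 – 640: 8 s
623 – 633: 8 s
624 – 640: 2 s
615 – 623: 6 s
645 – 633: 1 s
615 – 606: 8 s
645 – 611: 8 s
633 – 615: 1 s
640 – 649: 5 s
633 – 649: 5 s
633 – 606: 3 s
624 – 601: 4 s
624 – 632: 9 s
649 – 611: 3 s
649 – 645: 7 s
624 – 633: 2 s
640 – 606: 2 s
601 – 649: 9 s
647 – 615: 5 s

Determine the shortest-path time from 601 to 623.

Enumerating some paths:
601 - 624 - 633 - 615 - 623: 4+2+1+6 = 13
601 - 624 - 640 - 606 - 633 - 615 - 623: 4+2+2+3+1+6 = 18
601 - 624 - 633 - 623: 4+2+8 = 14
Cheapest is 601 - 624 - 633 - 615 - 623 at 13 s.

13 s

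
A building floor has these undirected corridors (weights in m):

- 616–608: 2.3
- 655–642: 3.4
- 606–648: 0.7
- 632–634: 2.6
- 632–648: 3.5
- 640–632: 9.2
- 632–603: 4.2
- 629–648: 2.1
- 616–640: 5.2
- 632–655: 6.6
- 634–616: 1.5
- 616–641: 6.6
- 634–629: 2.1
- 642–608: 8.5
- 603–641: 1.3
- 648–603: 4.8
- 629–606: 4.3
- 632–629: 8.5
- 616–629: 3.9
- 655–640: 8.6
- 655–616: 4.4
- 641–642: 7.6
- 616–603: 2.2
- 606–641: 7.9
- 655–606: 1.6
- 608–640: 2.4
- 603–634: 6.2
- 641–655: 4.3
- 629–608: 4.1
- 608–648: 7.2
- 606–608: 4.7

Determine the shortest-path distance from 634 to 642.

9.3 m

Candidate routes:
634 - 629 - 606 - 655 - 642: 2.1+4.3+1.6+3.4 = 11.4
634 - 616 - 655 - 642: 1.5+4.4+3.4 = 9.3
634 - 632 - 648 - 606 - 655 - 642: 2.6+3.5+0.7+1.6+3.4 = 11.8
634 - 629 - 648 - 606 - 655 - 642: 2.1+2.1+0.7+1.6+3.4 = 9.9
The minimum is 9.3 m via 634 - 616 - 655 - 642.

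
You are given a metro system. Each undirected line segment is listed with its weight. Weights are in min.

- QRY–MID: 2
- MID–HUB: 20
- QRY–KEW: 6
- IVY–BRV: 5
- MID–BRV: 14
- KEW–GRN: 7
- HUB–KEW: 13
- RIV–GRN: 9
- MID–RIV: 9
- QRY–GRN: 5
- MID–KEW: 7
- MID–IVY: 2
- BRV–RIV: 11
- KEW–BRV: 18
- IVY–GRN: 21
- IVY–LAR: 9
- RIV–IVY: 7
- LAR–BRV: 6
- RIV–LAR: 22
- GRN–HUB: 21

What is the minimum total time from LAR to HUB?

Shortest distances from LAR:
LAR: 0
BRV: 6  (via LAR)
IVY: 9  (via LAR)
MID: 11  (via IVY)
QRY: 13  (via MID)
RIV: 16  (via IVY)
GRN: 18  (via QRY)
KEW: 18  (via MID)
HUB: 31  (via MID)
Shortest route: LAR–IVY–MID–HUB = 31 min.

31 min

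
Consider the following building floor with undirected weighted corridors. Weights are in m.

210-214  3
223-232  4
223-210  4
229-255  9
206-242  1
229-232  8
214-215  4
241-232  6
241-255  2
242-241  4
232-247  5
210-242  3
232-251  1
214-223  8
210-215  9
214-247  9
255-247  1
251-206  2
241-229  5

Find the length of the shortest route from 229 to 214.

15 m

Shortest distances from 229:
229: 0
241: 5  (via 229)
255: 7  (via 241)
247: 8  (via 255)
232: 8  (via 229)
242: 9  (via 241)
251: 9  (via 232)
206: 10  (via 242)
223: 12  (via 232)
210: 12  (via 242)
214: 15  (via 210)
Shortest route: 229–241–242–210–214 = 15 m.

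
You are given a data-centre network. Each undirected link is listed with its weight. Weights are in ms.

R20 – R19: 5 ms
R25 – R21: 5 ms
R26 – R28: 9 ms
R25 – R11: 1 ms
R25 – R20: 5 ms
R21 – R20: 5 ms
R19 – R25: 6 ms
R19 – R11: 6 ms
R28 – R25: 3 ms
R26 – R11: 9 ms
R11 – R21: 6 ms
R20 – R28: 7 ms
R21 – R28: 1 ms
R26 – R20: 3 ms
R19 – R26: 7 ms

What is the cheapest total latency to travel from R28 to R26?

Enumerating some paths:
R28–R20–R26: 7+3 = 10
R28–R25–R11–R26: 3+1+9 = 13
R28–R26: 9 = 9
R28–R25–R20–R26: 3+5+3 = 11
The minimum is 9 ms via R28–R26.

9 ms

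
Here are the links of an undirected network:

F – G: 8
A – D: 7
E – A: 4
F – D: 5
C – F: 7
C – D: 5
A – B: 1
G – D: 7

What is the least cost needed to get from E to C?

16

Settle nodes by increasing distance from E:
E: 0
A: 4  (via E)
B: 5  (via A)
D: 11  (via A)
C: 16  (via D)
Shortest route: E → A → D → C = 16.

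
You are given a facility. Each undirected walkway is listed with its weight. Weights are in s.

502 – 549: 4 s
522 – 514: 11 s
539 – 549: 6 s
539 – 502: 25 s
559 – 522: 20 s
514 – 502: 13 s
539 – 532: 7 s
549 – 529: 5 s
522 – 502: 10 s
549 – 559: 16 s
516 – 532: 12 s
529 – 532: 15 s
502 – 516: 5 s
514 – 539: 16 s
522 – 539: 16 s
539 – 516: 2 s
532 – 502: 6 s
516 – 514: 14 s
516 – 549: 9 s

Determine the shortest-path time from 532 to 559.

Candidate routes:
532 - 539 - 549 - 559: 7+6+16 = 29
532 - 502 - 549 - 559: 6+4+16 = 26
532 - 539 - 516 - 549 - 559: 7+2+9+16 = 34
Cheapest is 532 - 502 - 549 - 559 at 26 s.

26 s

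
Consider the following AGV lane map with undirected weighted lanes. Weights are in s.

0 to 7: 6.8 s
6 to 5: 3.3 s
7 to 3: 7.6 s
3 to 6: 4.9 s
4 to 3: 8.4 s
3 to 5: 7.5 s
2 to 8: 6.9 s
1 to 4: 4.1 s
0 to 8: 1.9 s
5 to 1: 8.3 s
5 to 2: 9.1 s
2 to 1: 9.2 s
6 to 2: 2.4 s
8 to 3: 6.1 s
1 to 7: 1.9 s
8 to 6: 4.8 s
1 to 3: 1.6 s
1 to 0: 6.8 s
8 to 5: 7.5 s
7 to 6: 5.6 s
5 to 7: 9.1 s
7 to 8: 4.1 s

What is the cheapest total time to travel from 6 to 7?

5.6 s

Enumerating some paths:
6 - 8 - 7: 4.8+4.1 = 8.9
6 - 7: 5.6 = 5.6
6 - 3 - 1 - 7: 4.9+1.6+1.9 = 8.4
The minimum is 5.6 s via 6 - 7.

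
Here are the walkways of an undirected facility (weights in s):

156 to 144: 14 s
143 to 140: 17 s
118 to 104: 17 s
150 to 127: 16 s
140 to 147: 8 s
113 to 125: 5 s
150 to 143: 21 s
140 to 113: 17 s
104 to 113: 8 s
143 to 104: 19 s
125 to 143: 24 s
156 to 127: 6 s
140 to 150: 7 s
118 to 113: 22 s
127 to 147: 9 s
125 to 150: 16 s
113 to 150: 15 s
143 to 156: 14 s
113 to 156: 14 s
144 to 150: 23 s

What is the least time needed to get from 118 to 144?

Running Dijkstra from 118:
118: 0
104: 17  (via 118)
113: 22  (via 118)
125: 27  (via 113)
143: 36  (via 104)
156: 36  (via 113)
150: 37  (via 113)
140: 39  (via 113)
127: 42  (via 156)
147: 47  (via 140)
144: 50  (via 156)
Shortest route: 118 → 113 → 156 → 144 = 50 s.

50 s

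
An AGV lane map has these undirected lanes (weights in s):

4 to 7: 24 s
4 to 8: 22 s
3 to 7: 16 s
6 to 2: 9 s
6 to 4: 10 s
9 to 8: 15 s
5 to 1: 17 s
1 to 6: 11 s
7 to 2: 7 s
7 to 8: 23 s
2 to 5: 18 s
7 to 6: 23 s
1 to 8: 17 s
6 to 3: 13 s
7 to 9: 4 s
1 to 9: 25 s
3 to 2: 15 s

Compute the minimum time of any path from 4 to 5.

37 s

Candidate routes:
4 - 6 - 1 - 5: 10+11+17 = 38
4 - 8 - 1 - 5: 22+17+17 = 56
4 - 6 - 2 - 5: 10+9+18 = 37
4 - 7 - 2 - 5: 24+7+18 = 49
Cheapest is 4 - 6 - 2 - 5 at 37 s.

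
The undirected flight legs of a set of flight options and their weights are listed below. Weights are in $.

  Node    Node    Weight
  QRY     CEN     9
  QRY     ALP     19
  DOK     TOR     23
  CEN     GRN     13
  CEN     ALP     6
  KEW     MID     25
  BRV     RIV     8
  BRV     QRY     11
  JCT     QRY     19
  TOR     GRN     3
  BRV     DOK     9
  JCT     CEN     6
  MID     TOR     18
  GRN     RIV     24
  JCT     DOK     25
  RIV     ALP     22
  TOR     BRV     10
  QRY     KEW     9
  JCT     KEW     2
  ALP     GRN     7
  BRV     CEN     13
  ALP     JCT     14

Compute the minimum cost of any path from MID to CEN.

$33

Candidate routes:
MID - TOR - GRN - ALP - CEN: 18+3+7+6 = 34
MID - TOR - BRV - CEN: 18+10+13 = 41
MID - TOR - GRN - CEN: 18+3+13 = 34
MID - KEW - JCT - CEN: 25+2+6 = 33
Cheapest is MID - KEW - JCT - CEN at $33.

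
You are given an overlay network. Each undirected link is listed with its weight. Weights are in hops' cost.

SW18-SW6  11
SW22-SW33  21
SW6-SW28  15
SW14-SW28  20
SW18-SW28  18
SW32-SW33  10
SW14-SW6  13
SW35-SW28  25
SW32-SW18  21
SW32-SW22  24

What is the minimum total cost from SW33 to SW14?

Settle nodes by increasing distance from SW33:
SW33: 0
SW32: 10  (via SW33)
SW22: 21  (via SW33)
SW18: 31  (via SW32)
SW6: 42  (via SW18)
SW28: 49  (via SW18)
SW14: 55  (via SW6)
Shortest route: SW33–SW32–SW18–SW6–SW14 = 55 hops' cost.

55 hops' cost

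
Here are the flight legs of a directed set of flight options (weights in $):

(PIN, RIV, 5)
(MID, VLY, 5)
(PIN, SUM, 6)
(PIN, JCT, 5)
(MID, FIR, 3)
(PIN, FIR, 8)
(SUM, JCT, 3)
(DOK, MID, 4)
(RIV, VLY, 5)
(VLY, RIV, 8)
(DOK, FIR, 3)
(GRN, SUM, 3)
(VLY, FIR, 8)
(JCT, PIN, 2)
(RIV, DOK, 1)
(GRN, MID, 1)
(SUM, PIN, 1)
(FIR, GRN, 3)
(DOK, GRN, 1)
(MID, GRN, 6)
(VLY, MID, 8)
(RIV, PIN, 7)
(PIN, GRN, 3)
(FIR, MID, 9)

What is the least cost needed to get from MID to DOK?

Settle nodes by increasing distance from MID:
MID: 0
FIR: 3  (via MID)
VLY: 5  (via MID)
GRN: 6  (via MID)
SUM: 9  (via GRN)
PIN: 10  (via SUM)
JCT: 12  (via SUM)
RIV: 13  (via VLY)
DOK: 14  (via RIV)
Shortest route: MID–VLY–RIV–DOK = $14.

$14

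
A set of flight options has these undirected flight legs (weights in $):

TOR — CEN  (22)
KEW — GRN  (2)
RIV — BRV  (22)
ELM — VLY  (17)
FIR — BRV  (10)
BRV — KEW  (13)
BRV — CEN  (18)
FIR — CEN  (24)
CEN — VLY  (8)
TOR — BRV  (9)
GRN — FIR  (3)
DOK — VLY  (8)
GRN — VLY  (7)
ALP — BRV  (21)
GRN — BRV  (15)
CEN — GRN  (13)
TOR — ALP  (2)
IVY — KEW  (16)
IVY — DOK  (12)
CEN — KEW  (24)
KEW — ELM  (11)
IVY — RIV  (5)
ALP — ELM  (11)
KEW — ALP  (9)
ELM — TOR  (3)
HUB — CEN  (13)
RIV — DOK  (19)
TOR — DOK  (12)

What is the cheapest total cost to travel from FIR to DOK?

$18

Enumerating some paths:
FIR - GRN - VLY - DOK: 3+7+8 = 18
FIR - GRN - KEW - ALP - TOR - DOK: 3+2+9+2+12 = 28
FIR - GRN - KEW - ELM - TOR - DOK: 3+2+11+3+12 = 31
FIR - BRV - TOR - DOK: 10+9+12 = 31
The minimum is $18 via FIR - GRN - VLY - DOK.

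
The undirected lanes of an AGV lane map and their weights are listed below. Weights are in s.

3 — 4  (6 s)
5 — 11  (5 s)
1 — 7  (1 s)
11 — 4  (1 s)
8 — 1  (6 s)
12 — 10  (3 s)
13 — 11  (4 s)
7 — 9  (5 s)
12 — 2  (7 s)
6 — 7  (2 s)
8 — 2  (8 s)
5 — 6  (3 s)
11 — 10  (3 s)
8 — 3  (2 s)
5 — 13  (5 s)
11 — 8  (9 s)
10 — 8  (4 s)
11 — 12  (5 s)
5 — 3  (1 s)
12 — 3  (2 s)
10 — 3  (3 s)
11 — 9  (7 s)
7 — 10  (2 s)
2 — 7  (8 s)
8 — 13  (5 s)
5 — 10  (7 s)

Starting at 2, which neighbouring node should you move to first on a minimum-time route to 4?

12

Candidate routes:
2 → 12 → 10 → 11 → 4: 7+3+3+1 = 14
2 → 12 → 11 → 4: 7+5+1 = 13
2 → 7 → 10 → 11 → 4: 8+2+3+1 = 14
2 → 12 → 3 → 4: 7+2+6 = 15
Cheapest is 2 → 12 → 11 → 4 at 13 s.
So from 2 the first move is to 12.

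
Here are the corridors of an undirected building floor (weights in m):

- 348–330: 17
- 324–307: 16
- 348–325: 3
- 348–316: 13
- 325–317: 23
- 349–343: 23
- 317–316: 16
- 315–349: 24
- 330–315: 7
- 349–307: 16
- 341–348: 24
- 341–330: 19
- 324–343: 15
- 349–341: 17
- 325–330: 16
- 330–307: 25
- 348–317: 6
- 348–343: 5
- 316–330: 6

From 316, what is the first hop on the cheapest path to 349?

Enumerating some paths:
316 - 330 - 341 - 349: 6+19+17 = 42
316 - 348 - 343 - 349: 13+5+23 = 41
316 - 330 - 315 - 349: 6+7+24 = 37
The minimum is 37 m via 316 - 330 - 315 - 349.
So from 316 the first move is to 330.

330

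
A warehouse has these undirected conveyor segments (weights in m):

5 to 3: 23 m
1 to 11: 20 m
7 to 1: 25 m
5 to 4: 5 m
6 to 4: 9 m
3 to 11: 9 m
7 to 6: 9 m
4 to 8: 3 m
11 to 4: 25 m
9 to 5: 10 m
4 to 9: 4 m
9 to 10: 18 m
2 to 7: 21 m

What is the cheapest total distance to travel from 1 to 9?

47 m

Enumerating some paths:
1 - 11 - 4 - 9: 20+25+4 = 49
1 - 7 - 6 - 4 - 9: 25+9+9+4 = 47
The minimum is 47 m via 1 - 7 - 6 - 4 - 9.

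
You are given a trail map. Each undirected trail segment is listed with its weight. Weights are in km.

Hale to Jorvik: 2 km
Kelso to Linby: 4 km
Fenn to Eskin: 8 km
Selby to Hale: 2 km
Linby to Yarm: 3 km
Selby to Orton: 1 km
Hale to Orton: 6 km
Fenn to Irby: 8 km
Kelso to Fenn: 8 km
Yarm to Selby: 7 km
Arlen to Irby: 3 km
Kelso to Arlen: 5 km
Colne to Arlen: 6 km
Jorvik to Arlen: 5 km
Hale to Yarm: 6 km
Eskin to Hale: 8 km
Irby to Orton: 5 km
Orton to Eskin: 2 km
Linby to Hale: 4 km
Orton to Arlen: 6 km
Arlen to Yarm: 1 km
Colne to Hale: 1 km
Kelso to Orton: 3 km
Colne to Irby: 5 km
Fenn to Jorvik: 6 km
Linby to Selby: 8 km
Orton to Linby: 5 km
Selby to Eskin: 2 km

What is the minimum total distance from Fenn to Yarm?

12 km

Enumerating some paths:
Fenn–Kelso–Arlen–Yarm: 8+5+1 = 14
Fenn–Jorvik–Arlen–Yarm: 6+5+1 = 12
The minimum is 12 km via Fenn–Jorvik–Arlen–Yarm.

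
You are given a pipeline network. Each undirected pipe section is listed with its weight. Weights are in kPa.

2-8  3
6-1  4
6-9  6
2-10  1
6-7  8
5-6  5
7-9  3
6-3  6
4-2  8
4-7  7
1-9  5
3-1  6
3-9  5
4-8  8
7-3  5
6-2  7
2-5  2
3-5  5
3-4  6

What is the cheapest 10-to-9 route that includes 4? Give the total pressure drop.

19 kPa

Best 10 to 4: 10–2–4 costing 9
Best 4 to 9: 4–7–9 costing 10
Total via 4: 9 + 10 = 19 kPa.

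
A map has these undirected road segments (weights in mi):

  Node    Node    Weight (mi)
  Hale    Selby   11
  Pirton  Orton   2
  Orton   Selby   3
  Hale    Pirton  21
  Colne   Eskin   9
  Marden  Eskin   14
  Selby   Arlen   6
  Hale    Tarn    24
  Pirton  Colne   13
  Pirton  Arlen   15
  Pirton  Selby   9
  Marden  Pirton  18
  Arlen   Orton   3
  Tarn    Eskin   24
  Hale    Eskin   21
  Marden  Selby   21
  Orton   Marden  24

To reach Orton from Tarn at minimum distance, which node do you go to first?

Hale

Candidate routes:
Tarn - Hale - Selby - Arlen - Orton: 24+11+6+3 = 44
Tarn - Hale - Selby - Pirton - Orton: 24+11+9+2 = 46
Tarn - Hale - Pirton - Orton: 24+21+2 = 47
Tarn - Hale - Selby - Orton: 24+11+3 = 38
Cheapest is Tarn - Hale - Selby - Orton at 38 mi.
So from Tarn the first move is to Hale.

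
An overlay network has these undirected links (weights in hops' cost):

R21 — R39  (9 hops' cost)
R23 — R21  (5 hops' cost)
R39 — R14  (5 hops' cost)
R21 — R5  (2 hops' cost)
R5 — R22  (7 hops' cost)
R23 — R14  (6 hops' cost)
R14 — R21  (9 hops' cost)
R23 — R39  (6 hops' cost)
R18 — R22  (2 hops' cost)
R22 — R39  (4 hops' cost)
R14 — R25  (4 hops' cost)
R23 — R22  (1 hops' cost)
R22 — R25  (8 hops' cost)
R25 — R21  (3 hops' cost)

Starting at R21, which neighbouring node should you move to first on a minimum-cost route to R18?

Compare a few routes:
R21 - R39 - R22 - R18: 9+4+2 = 15
R21 - R5 - R22 - R18: 2+7+2 = 11
R21 - R25 - R22 - R18: 3+8+2 = 13
R21 - R23 - R22 - R18: 5+1+2 = 8
The minimum is 8 hops' cost via R21 - R23 - R22 - R18.
So from R21 the first move is to R23.

R23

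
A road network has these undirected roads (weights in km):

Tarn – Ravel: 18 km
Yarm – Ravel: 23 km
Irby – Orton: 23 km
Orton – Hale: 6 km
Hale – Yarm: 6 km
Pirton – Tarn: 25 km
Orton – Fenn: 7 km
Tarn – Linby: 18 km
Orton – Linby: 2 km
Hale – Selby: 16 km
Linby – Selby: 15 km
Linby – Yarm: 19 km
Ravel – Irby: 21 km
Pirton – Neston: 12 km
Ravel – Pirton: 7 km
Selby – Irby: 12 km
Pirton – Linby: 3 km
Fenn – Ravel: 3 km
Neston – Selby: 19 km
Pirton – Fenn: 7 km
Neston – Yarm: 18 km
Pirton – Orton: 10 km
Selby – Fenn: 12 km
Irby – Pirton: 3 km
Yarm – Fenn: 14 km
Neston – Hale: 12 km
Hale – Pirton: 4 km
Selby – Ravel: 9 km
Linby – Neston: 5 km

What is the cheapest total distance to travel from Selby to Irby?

12 km

Shortest distances from Selby:
Selby: 0
Ravel: 9  (via Selby)
Irby: 12  (via Selby)
Shortest route: Selby → Irby = 12 km.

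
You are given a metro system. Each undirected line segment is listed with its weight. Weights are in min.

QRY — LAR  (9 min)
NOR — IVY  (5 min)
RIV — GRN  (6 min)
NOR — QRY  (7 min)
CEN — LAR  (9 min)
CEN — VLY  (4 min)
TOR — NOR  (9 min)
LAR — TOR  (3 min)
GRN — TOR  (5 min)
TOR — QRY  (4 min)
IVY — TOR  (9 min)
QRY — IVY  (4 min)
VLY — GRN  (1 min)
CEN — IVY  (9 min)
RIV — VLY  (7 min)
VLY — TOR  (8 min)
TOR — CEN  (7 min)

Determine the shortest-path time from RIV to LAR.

14 min

Settle nodes by increasing distance from RIV:
RIV: 0
GRN: 6  (via RIV)
VLY: 7  (via RIV)
TOR: 11  (via GRN)
CEN: 11  (via VLY)
LAR: 14  (via TOR)
Shortest route: RIV → GRN → TOR → LAR = 14 min.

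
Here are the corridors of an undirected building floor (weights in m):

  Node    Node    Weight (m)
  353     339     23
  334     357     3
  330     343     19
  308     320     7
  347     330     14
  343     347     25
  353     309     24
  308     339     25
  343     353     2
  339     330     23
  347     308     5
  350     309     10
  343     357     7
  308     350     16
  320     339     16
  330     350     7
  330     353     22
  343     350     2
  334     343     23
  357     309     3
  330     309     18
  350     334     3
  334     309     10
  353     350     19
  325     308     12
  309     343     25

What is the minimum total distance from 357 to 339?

32 m

Shortest distances from 357:
357: 0
334: 3  (via 357)
309: 3  (via 357)
350: 6  (via 334)
343: 7  (via 357)
353: 9  (via 343)
330: 13  (via 350)
308: 22  (via 350)
347: 27  (via 330)
320: 29  (via 308)
339: 32  (via 353)
Shortest route: 357 → 343 → 353 → 339 = 32 m.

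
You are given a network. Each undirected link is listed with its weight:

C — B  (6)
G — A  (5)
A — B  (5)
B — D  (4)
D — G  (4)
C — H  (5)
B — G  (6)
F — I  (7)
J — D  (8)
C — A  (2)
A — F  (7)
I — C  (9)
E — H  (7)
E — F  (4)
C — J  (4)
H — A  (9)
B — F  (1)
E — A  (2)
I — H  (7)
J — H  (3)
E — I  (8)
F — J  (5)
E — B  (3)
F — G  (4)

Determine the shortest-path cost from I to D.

Enumerating some paths:
I → E → F → B → D: 8+4+1+4 = 17
I → F → B → D: 7+1+4 = 12
I → F → G → D: 7+4+4 = 15
I → E → B → D: 8+3+4 = 15
Cheapest is I → F → B → D at 12.

12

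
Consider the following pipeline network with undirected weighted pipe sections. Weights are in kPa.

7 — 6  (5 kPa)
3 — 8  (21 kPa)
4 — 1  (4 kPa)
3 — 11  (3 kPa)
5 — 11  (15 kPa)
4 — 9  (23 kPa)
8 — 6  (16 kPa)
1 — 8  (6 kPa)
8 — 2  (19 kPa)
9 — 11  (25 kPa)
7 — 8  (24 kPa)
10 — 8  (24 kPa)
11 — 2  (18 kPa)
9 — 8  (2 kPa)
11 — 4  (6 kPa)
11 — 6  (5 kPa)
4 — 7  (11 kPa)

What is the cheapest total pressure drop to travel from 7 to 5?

Settle nodes by increasing distance from 7:
7: 0
6: 5  (via 7)
11: 10  (via 6)
4: 11  (via 7)
3: 13  (via 11)
1: 15  (via 4)
8: 21  (via 6)
9: 23  (via 8)
5: 25  (via 11)
Shortest route: 7–6–11–5 = 25 kPa.

25 kPa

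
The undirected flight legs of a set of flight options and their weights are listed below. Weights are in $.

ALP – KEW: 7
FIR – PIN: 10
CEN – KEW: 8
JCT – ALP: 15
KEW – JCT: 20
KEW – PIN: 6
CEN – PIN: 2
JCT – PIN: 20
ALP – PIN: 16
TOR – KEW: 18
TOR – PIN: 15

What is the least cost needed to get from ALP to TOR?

$25

Enumerating some paths:
ALP → KEW → PIN → TOR: 7+6+15 = 28
ALP → KEW → TOR: 7+18 = 25
Cheapest is ALP → KEW → TOR at $25.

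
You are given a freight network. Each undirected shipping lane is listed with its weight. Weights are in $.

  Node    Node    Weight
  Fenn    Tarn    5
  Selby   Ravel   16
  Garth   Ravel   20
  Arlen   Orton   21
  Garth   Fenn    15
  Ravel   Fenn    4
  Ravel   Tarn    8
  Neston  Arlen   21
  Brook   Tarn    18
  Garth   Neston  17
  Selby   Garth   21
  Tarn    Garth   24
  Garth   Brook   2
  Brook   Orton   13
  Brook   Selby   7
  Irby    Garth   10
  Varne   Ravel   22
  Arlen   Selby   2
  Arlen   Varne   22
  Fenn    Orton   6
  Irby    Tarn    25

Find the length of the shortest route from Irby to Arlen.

Settle nodes by increasing distance from Irby:
Irby: 0
Garth: 10  (via Irby)
Brook: 12  (via Garth)
Selby: 19  (via Brook)
Arlen: 21  (via Selby)
Shortest route: Irby → Garth → Brook → Selby → Arlen = $21.

$21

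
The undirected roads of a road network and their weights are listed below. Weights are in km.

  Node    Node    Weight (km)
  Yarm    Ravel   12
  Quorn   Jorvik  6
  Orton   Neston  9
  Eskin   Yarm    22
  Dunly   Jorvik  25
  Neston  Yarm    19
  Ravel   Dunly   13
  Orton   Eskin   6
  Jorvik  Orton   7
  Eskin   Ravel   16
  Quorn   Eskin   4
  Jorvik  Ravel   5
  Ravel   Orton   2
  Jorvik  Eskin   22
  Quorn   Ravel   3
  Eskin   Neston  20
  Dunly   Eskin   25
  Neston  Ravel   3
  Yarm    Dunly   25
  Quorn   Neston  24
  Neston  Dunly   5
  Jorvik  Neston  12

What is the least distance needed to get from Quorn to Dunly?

11 km

Shortest distances from Quorn:
Quorn: 0
Ravel: 3  (via Quorn)
Eskin: 4  (via Quorn)
Orton: 5  (via Ravel)
Neston: 6  (via Ravel)
Jorvik: 6  (via Quorn)
Dunly: 11  (via Neston)
Shortest route: Quorn → Ravel → Neston → Dunly = 11 km.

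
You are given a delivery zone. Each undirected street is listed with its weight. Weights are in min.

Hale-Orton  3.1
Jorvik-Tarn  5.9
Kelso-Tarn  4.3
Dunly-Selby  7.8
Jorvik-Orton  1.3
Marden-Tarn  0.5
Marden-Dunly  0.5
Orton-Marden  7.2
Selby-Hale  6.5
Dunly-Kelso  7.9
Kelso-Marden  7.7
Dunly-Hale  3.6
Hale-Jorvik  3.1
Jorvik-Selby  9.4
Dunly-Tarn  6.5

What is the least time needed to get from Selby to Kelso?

Compare a few routes:
Selby–Dunly–Kelso: 7.8+7.9 = 15.7
Selby–Hale–Dunly–Marden–Tarn–Kelso: 6.5+3.6+0.5+0.5+4.3 = 15.4
Selby–Dunly–Marden–Tarn–Kelso: 7.8+0.5+0.5+4.3 = 13.1
Selby–Dunly–Marden–Kelso: 7.8+0.5+7.7 = 16
The minimum is 13.1 min via Selby–Dunly–Marden–Tarn–Kelso.

13.1 min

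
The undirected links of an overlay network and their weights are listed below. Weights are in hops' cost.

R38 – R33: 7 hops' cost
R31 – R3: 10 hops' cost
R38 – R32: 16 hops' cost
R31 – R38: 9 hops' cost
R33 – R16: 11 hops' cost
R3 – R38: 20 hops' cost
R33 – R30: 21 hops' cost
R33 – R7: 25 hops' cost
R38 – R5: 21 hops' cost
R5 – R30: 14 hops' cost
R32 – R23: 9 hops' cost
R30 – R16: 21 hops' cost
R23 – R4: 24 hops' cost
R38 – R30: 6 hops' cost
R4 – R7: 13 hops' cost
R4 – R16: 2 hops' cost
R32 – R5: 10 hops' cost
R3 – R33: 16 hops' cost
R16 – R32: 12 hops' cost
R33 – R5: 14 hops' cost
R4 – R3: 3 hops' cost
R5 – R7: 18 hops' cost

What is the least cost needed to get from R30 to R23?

31 hops' cost

Candidate routes:
R30 - R5 - R32 - R23: 14+10+9 = 33
R30 - R38 - R32 - R23: 6+16+9 = 31
The minimum is 31 hops' cost via R30 - R38 - R32 - R23.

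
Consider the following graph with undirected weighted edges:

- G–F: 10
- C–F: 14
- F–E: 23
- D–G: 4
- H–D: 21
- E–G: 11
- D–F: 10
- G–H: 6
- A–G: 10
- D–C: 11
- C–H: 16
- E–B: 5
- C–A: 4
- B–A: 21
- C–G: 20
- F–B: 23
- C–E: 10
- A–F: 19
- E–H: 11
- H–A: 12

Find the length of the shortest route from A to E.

14

Enumerating some paths:
A–B–E: 21+5 = 26
A–C–E: 4+10 = 14
A–G–E: 10+11 = 21
A–H–E: 12+11 = 23
Cheapest is A–C–E at 14.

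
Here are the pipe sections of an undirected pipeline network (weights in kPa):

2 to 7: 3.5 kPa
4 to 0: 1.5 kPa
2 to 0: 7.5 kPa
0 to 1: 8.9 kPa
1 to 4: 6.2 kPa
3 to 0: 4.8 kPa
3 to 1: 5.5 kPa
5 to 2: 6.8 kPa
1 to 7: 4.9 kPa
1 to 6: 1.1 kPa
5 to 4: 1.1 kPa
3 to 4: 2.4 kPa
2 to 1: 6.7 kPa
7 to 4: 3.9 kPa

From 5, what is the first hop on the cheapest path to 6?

Enumerating some paths:
5–4–7–1–6: 1.1+3.9+4.9+1.1 = 11
5–4–3–1–6: 1.1+2.4+5.5+1.1 = 10.1
5–4–1–6: 1.1+6.2+1.1 = 8.4
5–4–0–1–6: 1.1+1.5+8.9+1.1 = 12.6
The minimum is 8.4 kPa via 5–4–1–6.
So from 5 the first move is to 4.

4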